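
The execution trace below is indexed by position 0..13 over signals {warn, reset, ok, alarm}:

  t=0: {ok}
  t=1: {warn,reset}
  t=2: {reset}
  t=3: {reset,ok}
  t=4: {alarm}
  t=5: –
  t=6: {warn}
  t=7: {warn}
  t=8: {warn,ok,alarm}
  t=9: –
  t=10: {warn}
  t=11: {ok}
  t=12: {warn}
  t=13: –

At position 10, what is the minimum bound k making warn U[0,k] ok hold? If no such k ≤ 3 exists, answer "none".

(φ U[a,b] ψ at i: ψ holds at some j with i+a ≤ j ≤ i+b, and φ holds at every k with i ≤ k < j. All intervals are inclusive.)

1

Need earliest j ≥ 10 with ok, and warn at every k in [10,j-1].
  j=10: rhs fails.
  j=11: rhs holds; lhs holds on [10,10]. k = 1.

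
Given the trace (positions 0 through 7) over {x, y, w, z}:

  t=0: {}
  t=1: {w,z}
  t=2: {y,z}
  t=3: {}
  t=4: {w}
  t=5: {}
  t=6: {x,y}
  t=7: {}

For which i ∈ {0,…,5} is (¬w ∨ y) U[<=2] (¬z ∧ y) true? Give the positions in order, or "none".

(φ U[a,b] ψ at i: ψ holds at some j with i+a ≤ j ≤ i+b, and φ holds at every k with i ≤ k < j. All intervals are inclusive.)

5

Evaluate at each i in [0,5]:
  i=0: ✗ (no rhs in [0,2])
  i=1: ✗ (no rhs in [1,3])
  i=2: ✗ (no rhs in [2,4])
  i=3: ✗ (no rhs in [3,5])
  i=4: ✗ (lhs fails at k=4 before rhs at j=6)
  i=5: ✓ (rhs at j=6; lhs holds on [5,5])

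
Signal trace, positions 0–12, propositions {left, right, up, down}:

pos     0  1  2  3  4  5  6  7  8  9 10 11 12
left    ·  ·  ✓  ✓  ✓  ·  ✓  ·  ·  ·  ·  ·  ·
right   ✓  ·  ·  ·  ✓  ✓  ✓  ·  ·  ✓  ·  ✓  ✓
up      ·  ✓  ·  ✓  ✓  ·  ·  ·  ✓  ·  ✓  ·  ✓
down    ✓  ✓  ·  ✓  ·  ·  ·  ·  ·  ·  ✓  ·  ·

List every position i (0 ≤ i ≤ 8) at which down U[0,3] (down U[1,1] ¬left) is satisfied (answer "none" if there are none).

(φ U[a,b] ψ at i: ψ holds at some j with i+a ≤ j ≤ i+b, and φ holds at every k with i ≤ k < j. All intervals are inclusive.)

Evaluate at each i in [0,8]:
  i=0: ✓ (rhs at j=0)
  i=1: ✗ (no rhs in [1,4])
  i=2: ✗ (no rhs in [2,5])
  i=3: ✗ (no rhs in [3,6])
  i=4: ✗ (no rhs in [4,7])
  i=5: ✗ (no rhs in [5,8])
  i=6: ✗ (no rhs in [6,9])
  i=7: ✗ (lhs fails at k=7 before rhs at j=10)
  i=8: ✗ (lhs fails at k=8 before rhs at j=10)

0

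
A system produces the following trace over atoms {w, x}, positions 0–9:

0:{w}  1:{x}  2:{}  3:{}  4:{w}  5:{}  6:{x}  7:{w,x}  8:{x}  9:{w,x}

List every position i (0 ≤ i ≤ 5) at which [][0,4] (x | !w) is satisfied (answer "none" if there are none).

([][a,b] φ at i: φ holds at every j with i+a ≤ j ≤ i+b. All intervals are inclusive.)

Evaluate at each i in [0,5]:
  i=0: ✗ (fails at j=0)
  i=1: ✗ (fails at j=4)
  i=2: ✗ (fails at j=4)
  i=3: ✗ (fails at j=4)
  i=4: ✗ (fails at j=4)
  i=5: ✓ (all of [5,9])

5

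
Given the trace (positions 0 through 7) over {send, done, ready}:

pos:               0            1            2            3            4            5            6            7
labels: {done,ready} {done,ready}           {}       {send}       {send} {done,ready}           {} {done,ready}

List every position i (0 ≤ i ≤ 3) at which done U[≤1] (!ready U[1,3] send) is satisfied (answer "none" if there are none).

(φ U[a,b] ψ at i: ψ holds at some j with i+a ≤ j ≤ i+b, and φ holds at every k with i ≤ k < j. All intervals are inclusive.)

Evaluate at each i in [0,3]:
  i=0: ✗ (no rhs in [0,1])
  i=1: ✓ (rhs at j=2; lhs holds on [1,1])
  i=2: ✓ (rhs at j=2)
  i=3: ✓ (rhs at j=3)

1, 2, 3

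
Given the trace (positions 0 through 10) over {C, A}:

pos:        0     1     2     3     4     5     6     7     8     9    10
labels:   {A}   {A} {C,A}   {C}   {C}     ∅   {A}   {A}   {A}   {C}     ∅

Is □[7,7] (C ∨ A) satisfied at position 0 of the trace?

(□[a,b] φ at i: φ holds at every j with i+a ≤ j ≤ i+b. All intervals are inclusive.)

True

Check (C ∨ A) at every j in [7,7]:
  j=7: true
All positions satisfy it → formula holds.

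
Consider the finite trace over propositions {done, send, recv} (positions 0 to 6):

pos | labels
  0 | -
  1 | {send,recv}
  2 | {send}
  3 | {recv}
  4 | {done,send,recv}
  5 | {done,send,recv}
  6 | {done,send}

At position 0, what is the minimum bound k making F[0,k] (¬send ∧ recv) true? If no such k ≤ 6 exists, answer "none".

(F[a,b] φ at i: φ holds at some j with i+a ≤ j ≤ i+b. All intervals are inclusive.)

3

Scan j = 0,1,… for (¬send ∧ recv):
  j=0: fails
  j=1: fails
  j=2: fails
  j=3: holds
First hit at j=3, so smallest k = 3-0 = 3.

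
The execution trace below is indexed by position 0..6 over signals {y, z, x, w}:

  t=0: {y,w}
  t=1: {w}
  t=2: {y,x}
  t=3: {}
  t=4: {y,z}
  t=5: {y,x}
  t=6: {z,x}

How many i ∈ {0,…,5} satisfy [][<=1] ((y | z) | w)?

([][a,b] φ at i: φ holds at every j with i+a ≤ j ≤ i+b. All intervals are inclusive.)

4

Evaluate at each i in [0,5]:
  i=0: ✓ (all of [0,1])
  i=1: ✓ (all of [1,2])
  i=2: ✗ (fails at j=3)
  i=3: ✗ (fails at j=3)
  i=4: ✓ (all of [4,5])
  i=5: ✓ (all of [5,6])
Positions where it holds: {0, 1, 4, 5} → 4.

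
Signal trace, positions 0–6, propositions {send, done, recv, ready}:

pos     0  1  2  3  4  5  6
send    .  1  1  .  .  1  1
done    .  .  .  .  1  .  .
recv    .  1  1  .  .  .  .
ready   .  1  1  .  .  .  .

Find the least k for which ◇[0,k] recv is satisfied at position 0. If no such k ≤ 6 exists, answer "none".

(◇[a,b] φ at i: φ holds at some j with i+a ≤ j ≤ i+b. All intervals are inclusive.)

Scan j = 0,1,… for recv:
  j=0: fails
  j=1: holds
First hit at j=1, so smallest k = 1-0 = 1.

1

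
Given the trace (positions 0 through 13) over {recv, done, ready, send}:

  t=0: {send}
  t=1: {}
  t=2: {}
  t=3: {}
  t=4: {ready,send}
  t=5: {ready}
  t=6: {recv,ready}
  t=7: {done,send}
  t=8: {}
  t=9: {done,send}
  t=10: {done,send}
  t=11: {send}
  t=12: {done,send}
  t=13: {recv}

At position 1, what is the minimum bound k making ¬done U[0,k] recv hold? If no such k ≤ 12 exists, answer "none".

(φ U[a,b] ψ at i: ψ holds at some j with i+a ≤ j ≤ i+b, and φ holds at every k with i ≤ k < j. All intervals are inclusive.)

5

Need earliest j ≥ 1 with recv, and ¬done at every k in [1,j-1].
  j=1: rhs fails.
  j=2: rhs fails.
  j=3: rhs fails.
  j=4: rhs fails.
  j=5: rhs fails.
  j=6: rhs holds; lhs holds on [1,5]. k = 5.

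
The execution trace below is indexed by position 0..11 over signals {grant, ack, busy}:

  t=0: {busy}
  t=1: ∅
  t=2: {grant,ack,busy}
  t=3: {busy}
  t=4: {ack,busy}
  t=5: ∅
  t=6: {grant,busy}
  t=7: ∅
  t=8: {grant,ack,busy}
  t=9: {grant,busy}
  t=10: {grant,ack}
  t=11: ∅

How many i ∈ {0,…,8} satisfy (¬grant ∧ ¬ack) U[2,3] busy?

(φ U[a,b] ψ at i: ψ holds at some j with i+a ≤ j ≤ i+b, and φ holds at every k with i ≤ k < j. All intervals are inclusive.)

Evaluate at each i in [0,8]:
  i=0: ✓ (rhs at j=2; lhs holds on [0,1])
  i=1: ✗ (lhs fails at k=2 before rhs at j=3)
  i=2: ✗ (lhs fails at k=2 before rhs at j=4)
  i=3: ✗ (lhs fails at k=4 before rhs at j=6)
  i=4: ✗ (lhs fails at k=4 before rhs at j=6)
  i=5: ✗ (lhs fails at k=6 before rhs at j=8)
  i=6: ✗ (lhs fails at k=6 before rhs at j=8)
  i=7: ✗ (lhs fails at k=8 before rhs at j=9)
  i=8: ✗ (no rhs in [10,11])
Positions where it holds: {0} → 1.

1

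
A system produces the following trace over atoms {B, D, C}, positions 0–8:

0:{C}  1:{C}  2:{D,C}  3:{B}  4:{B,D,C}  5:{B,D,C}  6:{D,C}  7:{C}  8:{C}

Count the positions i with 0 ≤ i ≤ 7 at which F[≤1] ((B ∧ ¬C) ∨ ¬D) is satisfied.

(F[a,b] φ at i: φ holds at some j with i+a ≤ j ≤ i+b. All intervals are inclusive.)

6

Evaluate at each i in [0,7]:
  i=0: ✓ (witness j=0)
  i=1: ✓ (witness j=1)
  i=2: ✓ (witness j=3)
  i=3: ✓ (witness j=3)
  i=4: ✗ (none in [4,5])
  i=5: ✗ (none in [5,6])
  i=6: ✓ (witness j=7)
  i=7: ✓ (witness j=7)
Positions where it holds: {0, 1, 2, 3, 6, 7} → 6.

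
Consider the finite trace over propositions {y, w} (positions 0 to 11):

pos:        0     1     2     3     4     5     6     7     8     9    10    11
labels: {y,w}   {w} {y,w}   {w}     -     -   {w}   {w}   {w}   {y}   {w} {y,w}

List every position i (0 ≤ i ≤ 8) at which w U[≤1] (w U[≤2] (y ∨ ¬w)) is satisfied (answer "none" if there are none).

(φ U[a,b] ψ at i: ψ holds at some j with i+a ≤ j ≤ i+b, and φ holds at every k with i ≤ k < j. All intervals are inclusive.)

0, 1, 2, 3, 4, 5, 6, 7, 8

Evaluate at each i in [0,8]:
  i=0: ✓ (rhs at j=0)
  i=1: ✓ (rhs at j=1)
  i=2: ✓ (rhs at j=2)
  i=3: ✓ (rhs at j=3)
  i=4: ✓ (rhs at j=4)
  i=5: ✓ (rhs at j=5)
  i=6: ✓ (rhs at j=7; lhs holds on [6,6])
  i=7: ✓ (rhs at j=7)
  i=8: ✓ (rhs at j=8)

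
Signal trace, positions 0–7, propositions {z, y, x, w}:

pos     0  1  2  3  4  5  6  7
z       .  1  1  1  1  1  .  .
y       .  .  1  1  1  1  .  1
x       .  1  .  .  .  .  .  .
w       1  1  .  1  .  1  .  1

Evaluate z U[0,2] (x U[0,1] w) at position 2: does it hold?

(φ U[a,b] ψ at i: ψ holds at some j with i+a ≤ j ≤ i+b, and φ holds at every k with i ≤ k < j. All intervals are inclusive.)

True

Need some j in [2,4] with (x U[0,1] w), and z at every k in [2,j-1].
  j=2: (x U[0,1] w) — fails.
  j=3: (x U[0,1] w) holds; z holds at every k in [2,2] → satisfied.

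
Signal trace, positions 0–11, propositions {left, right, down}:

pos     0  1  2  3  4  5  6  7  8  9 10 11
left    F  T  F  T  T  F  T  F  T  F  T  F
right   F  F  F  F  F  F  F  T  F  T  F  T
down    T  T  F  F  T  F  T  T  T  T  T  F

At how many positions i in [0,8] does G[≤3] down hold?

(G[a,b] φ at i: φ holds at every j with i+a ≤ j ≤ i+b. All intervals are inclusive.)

2

Evaluate at each i in [0,8]:
  i=0: ✗ (fails at j=2)
  i=1: ✗ (fails at j=2)
  i=2: ✗ (fails at j=2)
  i=3: ✗ (fails at j=3)
  i=4: ✗ (fails at j=5)
  i=5: ✗ (fails at j=5)
  i=6: ✓ (all of [6,9])
  i=7: ✓ (all of [7,10])
  i=8: ✗ (fails at j=11)
Positions where it holds: {6, 7} → 2.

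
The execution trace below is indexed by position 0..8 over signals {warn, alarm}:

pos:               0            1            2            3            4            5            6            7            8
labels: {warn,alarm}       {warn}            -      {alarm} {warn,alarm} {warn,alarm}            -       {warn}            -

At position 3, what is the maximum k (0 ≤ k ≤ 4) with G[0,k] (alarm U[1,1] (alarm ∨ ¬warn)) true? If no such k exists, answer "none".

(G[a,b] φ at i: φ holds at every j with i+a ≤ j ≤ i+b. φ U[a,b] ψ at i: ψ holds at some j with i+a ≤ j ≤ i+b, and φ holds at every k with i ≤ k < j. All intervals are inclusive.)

2

(alarm U[1,1] (alarm ∨ ¬warn)) must hold from j=3 onward; find where it first fails.
  j=3: holds
  j=4: holds
  j=5: holds
  j=6: fails
Holds on [3,5], so largest k = 2.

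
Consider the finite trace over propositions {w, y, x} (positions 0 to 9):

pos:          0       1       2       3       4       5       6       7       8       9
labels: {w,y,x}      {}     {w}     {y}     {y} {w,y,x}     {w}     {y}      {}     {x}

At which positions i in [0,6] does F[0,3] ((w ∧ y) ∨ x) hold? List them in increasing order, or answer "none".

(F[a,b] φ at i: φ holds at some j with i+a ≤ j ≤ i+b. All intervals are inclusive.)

Evaluate at each i in [0,6]:
  i=0: ✓ (witness j=0)
  i=1: ✗ (none in [1,4])
  i=2: ✓ (witness j=5)
  i=3: ✓ (witness j=5)
  i=4: ✓ (witness j=5)
  i=5: ✓ (witness j=5)
  i=6: ✓ (witness j=9)

0, 2, 3, 4, 5, 6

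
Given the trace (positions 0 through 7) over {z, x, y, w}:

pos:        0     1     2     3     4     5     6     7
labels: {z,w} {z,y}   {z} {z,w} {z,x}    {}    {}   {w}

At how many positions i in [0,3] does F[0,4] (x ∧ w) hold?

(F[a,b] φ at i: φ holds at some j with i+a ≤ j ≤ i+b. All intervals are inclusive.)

0

Evaluate at each i in [0,3]:
  i=0: ✗ (none in [0,4])
  i=1: ✗ (none in [1,5])
  i=2: ✗ (none in [2,6])
  i=3: ✗ (none in [3,7])
Positions where it holds: {} → 0.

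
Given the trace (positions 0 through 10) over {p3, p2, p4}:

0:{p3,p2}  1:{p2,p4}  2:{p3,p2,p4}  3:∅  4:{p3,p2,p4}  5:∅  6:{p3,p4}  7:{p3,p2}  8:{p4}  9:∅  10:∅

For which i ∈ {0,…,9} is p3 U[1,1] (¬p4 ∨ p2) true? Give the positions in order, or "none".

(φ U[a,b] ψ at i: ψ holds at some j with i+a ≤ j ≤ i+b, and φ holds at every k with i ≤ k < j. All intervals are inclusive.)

Evaluate at each i in [0,9]:
  i=0: ✓ (rhs at j=1; lhs holds on [0,0])
  i=1: ✗ (lhs fails at k=1 before rhs at j=2)
  i=2: ✓ (rhs at j=3; lhs holds on [2,2])
  i=3: ✗ (lhs fails at k=3 before rhs at j=4)
  i=4: ✓ (rhs at j=5; lhs holds on [4,4])
  i=5: ✗ (no rhs in [6,6])
  i=6: ✓ (rhs at j=7; lhs holds on [6,6])
  i=7: ✗ (no rhs in [8,8])
  i=8: ✗ (lhs fails at k=8 before rhs at j=9)
  i=9: ✗ (lhs fails at k=9 before rhs at j=10)

0, 2, 4, 6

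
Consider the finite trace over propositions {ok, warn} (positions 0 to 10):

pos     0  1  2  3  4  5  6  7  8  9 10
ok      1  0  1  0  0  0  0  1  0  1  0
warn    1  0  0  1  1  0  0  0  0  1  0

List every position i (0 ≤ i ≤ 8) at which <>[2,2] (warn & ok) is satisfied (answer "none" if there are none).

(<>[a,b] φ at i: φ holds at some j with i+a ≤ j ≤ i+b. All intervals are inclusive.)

7

Evaluate at each i in [0,8]:
  i=0: ✗ (none in [2,2])
  i=1: ✗ (none in [3,3])
  i=2: ✗ (none in [4,4])
  i=3: ✗ (none in [5,5])
  i=4: ✗ (none in [6,6])
  i=5: ✗ (none in [7,7])
  i=6: ✗ (none in [8,8])
  i=7: ✓ (witness j=9)
  i=8: ✗ (none in [10,10])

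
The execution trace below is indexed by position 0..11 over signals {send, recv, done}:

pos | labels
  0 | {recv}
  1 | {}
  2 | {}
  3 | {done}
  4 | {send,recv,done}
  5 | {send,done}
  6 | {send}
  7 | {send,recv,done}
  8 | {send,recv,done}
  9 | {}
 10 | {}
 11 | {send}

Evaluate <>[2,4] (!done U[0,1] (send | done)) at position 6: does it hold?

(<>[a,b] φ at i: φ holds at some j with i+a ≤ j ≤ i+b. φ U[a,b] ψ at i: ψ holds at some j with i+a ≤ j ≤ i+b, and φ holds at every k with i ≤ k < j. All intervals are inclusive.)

Check (!done U[0,1] (send | done)) at each j in [8,10]:
  j=8: holds
  j=9: fails
  j=10: holds
Found at j=8 → formula holds.

Holds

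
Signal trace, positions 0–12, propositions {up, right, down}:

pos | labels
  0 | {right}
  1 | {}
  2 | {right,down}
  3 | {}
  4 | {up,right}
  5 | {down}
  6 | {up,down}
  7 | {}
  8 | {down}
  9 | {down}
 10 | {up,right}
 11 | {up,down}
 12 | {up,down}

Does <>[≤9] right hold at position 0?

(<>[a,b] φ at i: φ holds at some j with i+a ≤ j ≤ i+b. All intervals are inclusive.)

Check right at each j in [0,9]:
  j=0: true
  j=1: false
  j=2: true
  j=3: false
  j=4: true
  j=5: false
  j=6: false
  j=7: false
  j=8: false
  j=9: false
Found at j=0 → formula holds.

True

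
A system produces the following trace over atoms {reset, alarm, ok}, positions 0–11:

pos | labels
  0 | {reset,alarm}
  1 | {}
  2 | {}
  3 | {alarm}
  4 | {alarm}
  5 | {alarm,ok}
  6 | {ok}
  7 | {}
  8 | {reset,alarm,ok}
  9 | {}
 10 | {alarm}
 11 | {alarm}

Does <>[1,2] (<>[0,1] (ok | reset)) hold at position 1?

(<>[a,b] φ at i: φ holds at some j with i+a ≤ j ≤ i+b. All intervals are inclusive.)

False

Check <>[0,1] (ok | reset) at each j in [2,3]:
  j=2: fails (none in [2,3])
  j=3: fails (none in [3,4])
No position in the window satisfies it → formula fails.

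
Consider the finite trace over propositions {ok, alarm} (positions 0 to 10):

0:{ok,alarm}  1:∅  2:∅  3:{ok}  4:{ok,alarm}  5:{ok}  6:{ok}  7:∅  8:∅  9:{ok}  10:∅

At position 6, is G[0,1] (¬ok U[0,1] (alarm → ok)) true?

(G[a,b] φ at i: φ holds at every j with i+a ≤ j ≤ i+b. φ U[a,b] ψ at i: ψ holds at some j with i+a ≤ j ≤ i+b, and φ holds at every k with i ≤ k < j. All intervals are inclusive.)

Check (¬ok U[0,1] (alarm → ok)) at every j in [6,7]:
  j=6: holds
  j=7: holds
All positions satisfy it → formula holds.

Holds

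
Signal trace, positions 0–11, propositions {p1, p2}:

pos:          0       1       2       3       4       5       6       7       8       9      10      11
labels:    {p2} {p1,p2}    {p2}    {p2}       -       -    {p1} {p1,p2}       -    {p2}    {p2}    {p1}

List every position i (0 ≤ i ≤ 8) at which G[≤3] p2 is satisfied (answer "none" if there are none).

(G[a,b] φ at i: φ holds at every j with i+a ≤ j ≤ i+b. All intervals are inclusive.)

Evaluate at each i in [0,8]:
  i=0: ✓ (all of [0,3])
  i=1: ✗ (fails at j=4)
  i=2: ✗ (fails at j=4)
  i=3: ✗ (fails at j=4)
  i=4: ✗ (fails at j=4)
  i=5: ✗ (fails at j=5)
  i=6: ✗ (fails at j=6)
  i=7: ✗ (fails at j=8)
  i=8: ✗ (fails at j=8)

0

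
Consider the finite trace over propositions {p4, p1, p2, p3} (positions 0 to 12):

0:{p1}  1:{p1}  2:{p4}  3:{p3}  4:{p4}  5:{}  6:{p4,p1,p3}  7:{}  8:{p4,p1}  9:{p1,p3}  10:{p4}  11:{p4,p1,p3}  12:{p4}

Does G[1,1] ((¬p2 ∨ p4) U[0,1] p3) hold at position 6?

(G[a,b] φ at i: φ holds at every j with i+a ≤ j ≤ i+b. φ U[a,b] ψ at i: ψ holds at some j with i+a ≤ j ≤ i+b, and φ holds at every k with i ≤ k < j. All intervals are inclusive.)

False

Check ((¬p2 ∨ p4) U[0,1] p3) at every j in [7,7]:
  j=7: fails
Fails at j=7 → formula fails.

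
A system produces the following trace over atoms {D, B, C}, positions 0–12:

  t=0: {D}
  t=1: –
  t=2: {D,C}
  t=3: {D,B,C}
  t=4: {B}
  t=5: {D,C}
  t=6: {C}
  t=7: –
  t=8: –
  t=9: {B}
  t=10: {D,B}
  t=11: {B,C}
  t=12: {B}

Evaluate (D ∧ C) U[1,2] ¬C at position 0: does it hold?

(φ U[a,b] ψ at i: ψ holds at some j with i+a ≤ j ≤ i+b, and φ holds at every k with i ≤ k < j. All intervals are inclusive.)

Need some j in [1,2] with ¬C, and (D ∧ C) at every k in [0,j-1].
  j=1: ¬C holds, but (D ∧ C) fails at k=0 → not this j.
  j=2: ¬C false.
No j in the window works → until fails.

False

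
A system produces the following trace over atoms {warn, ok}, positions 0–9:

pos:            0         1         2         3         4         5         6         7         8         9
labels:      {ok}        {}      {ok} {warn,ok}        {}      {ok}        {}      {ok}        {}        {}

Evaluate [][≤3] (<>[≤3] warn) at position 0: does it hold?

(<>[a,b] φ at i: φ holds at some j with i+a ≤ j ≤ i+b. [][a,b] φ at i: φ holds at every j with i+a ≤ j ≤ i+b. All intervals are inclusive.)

Holds

Check <>[≤3] warn at every j in [0,3]:
  j=0: holds (witness at 3)
  j=1: holds (witness at 3)
  j=2: holds (witness at 3)
  j=3: holds (witness at 3)
All positions satisfy it → formula holds.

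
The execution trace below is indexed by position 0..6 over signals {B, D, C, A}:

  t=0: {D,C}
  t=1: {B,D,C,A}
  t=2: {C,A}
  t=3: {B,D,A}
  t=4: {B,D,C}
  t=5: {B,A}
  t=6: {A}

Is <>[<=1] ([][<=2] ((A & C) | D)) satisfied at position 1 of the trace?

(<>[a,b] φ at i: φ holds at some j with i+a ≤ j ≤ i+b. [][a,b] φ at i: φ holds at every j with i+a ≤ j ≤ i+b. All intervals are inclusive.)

Yes

Check [][<=2] ((A & C) | D) at each j in [1,2]:
  j=1: holds on [1,3]
  j=2: holds on [2,4]
Found at j=1 → formula holds.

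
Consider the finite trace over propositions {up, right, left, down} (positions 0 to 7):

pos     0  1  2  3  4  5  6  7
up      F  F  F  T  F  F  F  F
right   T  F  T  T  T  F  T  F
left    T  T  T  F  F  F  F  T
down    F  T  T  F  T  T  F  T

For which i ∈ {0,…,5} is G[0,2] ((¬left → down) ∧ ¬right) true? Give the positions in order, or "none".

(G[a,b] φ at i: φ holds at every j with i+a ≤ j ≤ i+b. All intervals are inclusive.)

none

Evaluate at each i in [0,5]:
  i=0: ✗ (fails at j=0)
  i=1: ✗ (fails at j=2)
  i=2: ✗ (fails at j=2)
  i=3: ✗ (fails at j=3)
  i=4: ✗ (fails at j=4)
  i=5: ✗ (fails at j=6)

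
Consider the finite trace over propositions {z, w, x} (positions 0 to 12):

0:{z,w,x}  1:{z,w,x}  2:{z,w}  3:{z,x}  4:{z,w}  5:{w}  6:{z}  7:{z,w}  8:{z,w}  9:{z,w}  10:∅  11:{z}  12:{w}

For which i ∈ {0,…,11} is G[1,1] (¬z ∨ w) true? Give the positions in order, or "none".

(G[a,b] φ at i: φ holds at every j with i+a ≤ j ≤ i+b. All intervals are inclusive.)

Evaluate at each i in [0,11]:
  i=0: ✓ (all of [1,1])
  i=1: ✓ (all of [2,2])
  i=2: ✗ (fails at j=3)
  i=3: ✓ (all of [4,4])
  i=4: ✓ (all of [5,5])
  i=5: ✗ (fails at j=6)
  i=6: ✓ (all of [7,7])
  i=7: ✓ (all of [8,8])
  i=8: ✓ (all of [9,9])
  i=9: ✓ (all of [10,10])
  i=10: ✗ (fails at j=11)
  i=11: ✓ (all of [12,12])

0, 1, 3, 4, 6, 7, 8, 9, 11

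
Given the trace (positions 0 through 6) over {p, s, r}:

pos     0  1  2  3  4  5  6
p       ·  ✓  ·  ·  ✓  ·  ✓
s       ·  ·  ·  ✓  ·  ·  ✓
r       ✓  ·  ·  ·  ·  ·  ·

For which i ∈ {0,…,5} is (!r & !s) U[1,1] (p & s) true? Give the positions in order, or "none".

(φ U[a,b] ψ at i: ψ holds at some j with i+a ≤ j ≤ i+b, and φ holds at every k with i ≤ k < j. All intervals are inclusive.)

Evaluate at each i in [0,5]:
  i=0: ✗ (no rhs in [1,1])
  i=1: ✗ (no rhs in [2,2])
  i=2: ✗ (no rhs in [3,3])
  i=3: ✗ (no rhs in [4,4])
  i=4: ✗ (no rhs in [5,5])
  i=5: ✓ (rhs at j=6; lhs holds on [5,5])

5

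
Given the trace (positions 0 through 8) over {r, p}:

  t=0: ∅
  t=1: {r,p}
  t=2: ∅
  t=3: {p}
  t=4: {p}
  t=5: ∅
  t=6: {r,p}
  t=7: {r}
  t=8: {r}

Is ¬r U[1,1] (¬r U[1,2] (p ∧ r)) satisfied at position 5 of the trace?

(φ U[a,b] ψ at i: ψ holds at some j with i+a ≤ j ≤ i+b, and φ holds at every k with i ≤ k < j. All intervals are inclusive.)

Need some j in [6,6] with (¬r U[1,2] (p ∧ r)), and ¬r at every k in [5,j-1].
  j=6: (¬r U[1,2] (p ∧ r)) — fails.
No j in the window works → until fails.

Does not hold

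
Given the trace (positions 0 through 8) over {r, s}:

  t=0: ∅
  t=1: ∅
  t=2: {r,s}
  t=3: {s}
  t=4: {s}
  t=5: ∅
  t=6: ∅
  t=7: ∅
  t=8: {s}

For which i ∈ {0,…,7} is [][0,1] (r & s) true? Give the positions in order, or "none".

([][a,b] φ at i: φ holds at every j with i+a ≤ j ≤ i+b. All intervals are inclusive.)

none

Evaluate at each i in [0,7]:
  i=0: ✗ (fails at j=0)
  i=1: ✗ (fails at j=1)
  i=2: ✗ (fails at j=3)
  i=3: ✗ (fails at j=3)
  i=4: ✗ (fails at j=4)
  i=5: ✗ (fails at j=5)
  i=6: ✗ (fails at j=6)
  i=7: ✗ (fails at j=7)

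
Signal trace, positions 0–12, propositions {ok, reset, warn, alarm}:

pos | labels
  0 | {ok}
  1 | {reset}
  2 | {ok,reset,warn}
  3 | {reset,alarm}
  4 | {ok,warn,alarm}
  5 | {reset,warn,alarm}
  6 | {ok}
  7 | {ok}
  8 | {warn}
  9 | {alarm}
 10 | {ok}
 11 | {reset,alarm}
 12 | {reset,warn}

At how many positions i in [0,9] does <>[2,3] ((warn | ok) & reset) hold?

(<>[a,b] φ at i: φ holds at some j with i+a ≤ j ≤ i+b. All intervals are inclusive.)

Evaluate at each i in [0,9]:
  i=0: ✓ (witness j=2)
  i=1: ✗ (none in [3,4])
  i=2: ✓ (witness j=5)
  i=3: ✓ (witness j=5)
  i=4: ✗ (none in [6,7])
  i=5: ✗ (none in [7,8])
  i=6: ✗ (none in [8,9])
  i=7: ✗ (none in [9,10])
  i=8: ✗ (none in [10,11])
  i=9: ✓ (witness j=12)
Positions where it holds: {0, 2, 3, 9} → 4.

4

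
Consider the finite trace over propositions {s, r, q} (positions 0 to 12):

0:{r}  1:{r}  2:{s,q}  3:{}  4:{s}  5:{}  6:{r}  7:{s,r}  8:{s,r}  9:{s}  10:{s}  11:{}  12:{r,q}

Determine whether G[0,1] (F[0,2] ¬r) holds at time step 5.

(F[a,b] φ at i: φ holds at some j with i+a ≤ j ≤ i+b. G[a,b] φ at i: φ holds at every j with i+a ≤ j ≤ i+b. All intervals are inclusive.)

Check F[0,2] ¬r at every j in [5,6]:
  j=5: holds (witness at 5)
  j=6: fails (none in [6,8])
Fails at j=6 → formula fails.

Does not hold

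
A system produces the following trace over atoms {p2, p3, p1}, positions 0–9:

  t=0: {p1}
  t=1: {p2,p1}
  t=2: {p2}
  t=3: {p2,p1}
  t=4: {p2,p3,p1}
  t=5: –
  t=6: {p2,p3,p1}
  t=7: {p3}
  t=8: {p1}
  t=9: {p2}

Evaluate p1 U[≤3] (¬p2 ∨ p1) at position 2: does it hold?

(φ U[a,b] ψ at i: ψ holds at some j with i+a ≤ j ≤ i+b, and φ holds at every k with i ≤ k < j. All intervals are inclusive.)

No

Need some j in [2,5] with (¬p2 ∨ p1), and p1 at every k in [2,j-1].
  j=2: (¬p2 ∨ p1) false.
  j=3: (¬p2 ∨ p1) holds, but p1 fails at k=2 → not this j.
  j=4: (¬p2 ∨ p1) holds, but p1 fails at k=2 → not this j.
  j=5: (¬p2 ∨ p1) holds, but p1 fails at k=2 → not this j.
No j in the window works → until fails.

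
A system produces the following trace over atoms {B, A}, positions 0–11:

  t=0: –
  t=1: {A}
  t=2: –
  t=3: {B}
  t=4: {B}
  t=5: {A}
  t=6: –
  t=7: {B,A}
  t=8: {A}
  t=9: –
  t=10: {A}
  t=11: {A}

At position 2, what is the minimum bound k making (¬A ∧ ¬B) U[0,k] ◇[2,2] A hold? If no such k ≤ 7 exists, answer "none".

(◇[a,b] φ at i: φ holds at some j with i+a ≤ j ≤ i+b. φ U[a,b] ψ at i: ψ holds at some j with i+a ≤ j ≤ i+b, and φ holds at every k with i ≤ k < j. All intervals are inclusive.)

1

Need earliest j ≥ 2 with ◇[2,2] A, and (¬A ∧ ¬B) at every k in [2,j-1].
  j=2: rhs fails.
  j=3: rhs holds; lhs holds on [2,2]. k = 1.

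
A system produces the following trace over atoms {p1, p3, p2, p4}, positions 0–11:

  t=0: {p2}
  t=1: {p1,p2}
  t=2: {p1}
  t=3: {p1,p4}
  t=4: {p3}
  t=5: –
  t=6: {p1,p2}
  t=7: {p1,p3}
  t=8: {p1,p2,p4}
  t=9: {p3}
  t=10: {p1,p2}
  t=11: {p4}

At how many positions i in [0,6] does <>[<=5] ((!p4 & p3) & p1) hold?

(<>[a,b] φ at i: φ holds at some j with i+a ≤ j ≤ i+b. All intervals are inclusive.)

Evaluate at each i in [0,6]:
  i=0: ✗ (none in [0,5])
  i=1: ✗ (none in [1,6])
  i=2: ✓ (witness j=7)
  i=3: ✓ (witness j=7)
  i=4: ✓ (witness j=7)
  i=5: ✓ (witness j=7)
  i=6: ✓ (witness j=7)
Positions where it holds: {2, 3, 4, 5, 6} → 5.

5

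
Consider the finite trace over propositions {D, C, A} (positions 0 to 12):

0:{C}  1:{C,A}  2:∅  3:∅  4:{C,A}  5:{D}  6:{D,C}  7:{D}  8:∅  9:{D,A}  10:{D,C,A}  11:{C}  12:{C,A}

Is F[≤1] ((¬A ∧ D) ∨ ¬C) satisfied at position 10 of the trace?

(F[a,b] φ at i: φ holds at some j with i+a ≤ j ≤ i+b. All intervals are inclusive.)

Check ((¬A ∧ D) ∨ ¬C) at each j in [10,11]:
  j=10: false
  j=11: false
No position in the window satisfies it → formula fails.

False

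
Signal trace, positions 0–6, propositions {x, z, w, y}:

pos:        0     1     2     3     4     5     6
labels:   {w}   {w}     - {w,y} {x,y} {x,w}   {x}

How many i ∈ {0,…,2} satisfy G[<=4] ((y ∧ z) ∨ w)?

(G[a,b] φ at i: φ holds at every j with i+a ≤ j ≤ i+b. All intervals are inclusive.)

Evaluate at each i in [0,2]:
  i=0: ✗ (fails at j=2)
  i=1: ✗ (fails at j=2)
  i=2: ✗ (fails at j=2)
Positions where it holds: {} → 0.

0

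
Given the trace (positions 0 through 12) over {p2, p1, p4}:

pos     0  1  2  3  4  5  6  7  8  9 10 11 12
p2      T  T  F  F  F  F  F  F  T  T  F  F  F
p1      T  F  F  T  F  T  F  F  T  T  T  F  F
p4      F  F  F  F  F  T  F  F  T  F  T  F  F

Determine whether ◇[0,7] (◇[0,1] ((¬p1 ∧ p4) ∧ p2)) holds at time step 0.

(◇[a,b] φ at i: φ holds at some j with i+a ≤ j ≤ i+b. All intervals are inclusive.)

No

Check ◇[0,1] ((¬p1 ∧ p4) ∧ p2) at each j in [0,7]:
  j=0: fails (none in [0,1])
  j=1: fails (none in [1,2])
  j=2: fails (none in [2,3])
  j=3: fails (none in [3,4])
  j=4: fails (none in [4,5])
  j=5: fails (none in [5,6])
  j=6: fails (none in [6,7])
  j=7: fails (none in [7,8])
No position in the window satisfies it → formula fails.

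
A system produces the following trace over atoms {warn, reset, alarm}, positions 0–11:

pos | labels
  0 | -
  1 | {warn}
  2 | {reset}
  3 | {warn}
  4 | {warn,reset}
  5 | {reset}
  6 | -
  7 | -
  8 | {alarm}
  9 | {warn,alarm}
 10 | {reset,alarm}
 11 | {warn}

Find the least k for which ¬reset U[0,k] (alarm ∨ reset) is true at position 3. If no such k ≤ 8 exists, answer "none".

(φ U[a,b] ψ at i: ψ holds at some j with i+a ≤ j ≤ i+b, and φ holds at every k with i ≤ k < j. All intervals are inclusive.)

1

Need earliest j ≥ 3 with (alarm ∨ reset), and ¬reset at every k in [3,j-1].
  j=3: rhs fails.
  j=4: rhs holds; lhs holds on [3,3]. k = 1.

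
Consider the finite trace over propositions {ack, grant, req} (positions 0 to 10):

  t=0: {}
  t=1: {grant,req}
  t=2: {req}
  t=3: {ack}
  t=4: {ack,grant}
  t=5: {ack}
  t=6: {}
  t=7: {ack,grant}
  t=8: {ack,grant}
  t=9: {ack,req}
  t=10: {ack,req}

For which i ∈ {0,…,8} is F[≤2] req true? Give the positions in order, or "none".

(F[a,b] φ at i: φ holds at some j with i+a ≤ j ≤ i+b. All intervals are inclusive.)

0, 1, 2, 7, 8

Evaluate at each i in [0,8]:
  i=0: ✓ (witness j=1)
  i=1: ✓ (witness j=1)
  i=2: ✓ (witness j=2)
  i=3: ✗ (none in [3,5])
  i=4: ✗ (none in [4,6])
  i=5: ✗ (none in [5,7])
  i=6: ✗ (none in [6,8])
  i=7: ✓ (witness j=9)
  i=8: ✓ (witness j=9)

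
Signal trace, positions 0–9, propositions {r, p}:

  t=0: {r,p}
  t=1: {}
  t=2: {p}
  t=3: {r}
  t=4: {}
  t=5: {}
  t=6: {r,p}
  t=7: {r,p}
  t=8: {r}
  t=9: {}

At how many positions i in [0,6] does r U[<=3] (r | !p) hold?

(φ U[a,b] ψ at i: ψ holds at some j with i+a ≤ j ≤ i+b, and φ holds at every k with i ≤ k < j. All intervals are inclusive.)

6

Evaluate at each i in [0,6]:
  i=0: ✓ (rhs at j=0)
  i=1: ✓ (rhs at j=1)
  i=2: ✗ (lhs fails at k=2 before rhs at j=3)
  i=3: ✓ (rhs at j=3)
  i=4: ✓ (rhs at j=4)
  i=5: ✓ (rhs at j=5)
  i=6: ✓ (rhs at j=6)
Positions where it holds: {0, 1, 3, 4, 5, 6} → 6.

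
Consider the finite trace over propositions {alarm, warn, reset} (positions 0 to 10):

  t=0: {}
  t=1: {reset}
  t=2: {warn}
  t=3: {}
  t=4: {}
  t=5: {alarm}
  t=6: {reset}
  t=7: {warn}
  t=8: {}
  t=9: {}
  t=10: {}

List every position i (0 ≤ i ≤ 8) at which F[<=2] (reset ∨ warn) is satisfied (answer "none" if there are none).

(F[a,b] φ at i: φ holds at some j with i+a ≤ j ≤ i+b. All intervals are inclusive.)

Evaluate at each i in [0,8]:
  i=0: ✓ (witness j=1)
  i=1: ✓ (witness j=1)
  i=2: ✓ (witness j=2)
  i=3: ✗ (none in [3,5])
  i=4: ✓ (witness j=6)
  i=5: ✓ (witness j=6)
  i=6: ✓ (witness j=6)
  i=7: ✓ (witness j=7)
  i=8: ✗ (none in [8,10])

0, 1, 2, 4, 5, 6, 7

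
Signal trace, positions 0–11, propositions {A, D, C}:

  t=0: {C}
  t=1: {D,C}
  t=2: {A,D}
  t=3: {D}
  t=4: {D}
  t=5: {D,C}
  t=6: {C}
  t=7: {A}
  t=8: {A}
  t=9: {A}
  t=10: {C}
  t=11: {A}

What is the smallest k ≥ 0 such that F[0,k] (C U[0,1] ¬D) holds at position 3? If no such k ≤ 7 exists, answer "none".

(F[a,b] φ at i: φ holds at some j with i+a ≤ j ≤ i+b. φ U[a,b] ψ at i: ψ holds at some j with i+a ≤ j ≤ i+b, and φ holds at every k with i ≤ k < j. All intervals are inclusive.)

Scan j = 3,4,… for (C U[0,1] ¬D):
  j=3: fails
  j=4: fails
  j=5: holds
First hit at j=5, so smallest k = 5-3 = 2.

2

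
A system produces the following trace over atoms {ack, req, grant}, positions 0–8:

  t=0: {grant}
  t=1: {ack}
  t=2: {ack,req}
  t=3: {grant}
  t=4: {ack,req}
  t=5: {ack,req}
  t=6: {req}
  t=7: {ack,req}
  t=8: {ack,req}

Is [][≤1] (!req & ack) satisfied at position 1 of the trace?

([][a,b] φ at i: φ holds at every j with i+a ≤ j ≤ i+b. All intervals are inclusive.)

Check (!req & ack) at every j in [1,2]:
  j=1: true
  j=2: false
Fails at j=2 → formula fails.

False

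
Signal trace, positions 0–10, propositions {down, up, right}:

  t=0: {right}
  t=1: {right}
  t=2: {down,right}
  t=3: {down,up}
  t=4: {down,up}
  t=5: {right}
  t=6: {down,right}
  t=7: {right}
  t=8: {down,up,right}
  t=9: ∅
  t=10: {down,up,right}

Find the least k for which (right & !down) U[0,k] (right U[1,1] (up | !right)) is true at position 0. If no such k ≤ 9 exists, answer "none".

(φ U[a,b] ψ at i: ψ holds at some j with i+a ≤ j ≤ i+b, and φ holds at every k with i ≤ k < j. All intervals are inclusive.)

Need earliest j ≥ 0 with (right U[1,1] (up | !right)), and (right & !down) at every k in [0,j-1].
  j=0: rhs fails.
  j=1: rhs fails.
  j=2: rhs holds; lhs holds on [0,1]. k = 2.

2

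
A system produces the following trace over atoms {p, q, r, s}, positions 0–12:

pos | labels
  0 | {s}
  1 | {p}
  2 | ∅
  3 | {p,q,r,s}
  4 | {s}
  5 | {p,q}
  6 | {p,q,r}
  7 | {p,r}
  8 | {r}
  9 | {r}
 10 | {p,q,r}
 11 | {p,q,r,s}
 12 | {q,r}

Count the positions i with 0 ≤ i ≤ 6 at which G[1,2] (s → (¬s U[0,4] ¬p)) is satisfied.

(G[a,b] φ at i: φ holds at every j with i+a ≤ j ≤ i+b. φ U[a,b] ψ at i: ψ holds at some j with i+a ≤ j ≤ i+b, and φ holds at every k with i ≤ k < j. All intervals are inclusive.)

5

Evaluate at each i in [0,6]:
  i=0: ✓ (all of [1,2])
  i=1: ✗ (fails at j=3)
  i=2: ✗ (fails at j=3)
  i=3: ✓ (all of [4,5])
  i=4: ✓ (all of [5,6])
  i=5: ✓ (all of [6,7])
  i=6: ✓ (all of [7,8])
Positions where it holds: {0, 3, 4, 5, 6} → 5.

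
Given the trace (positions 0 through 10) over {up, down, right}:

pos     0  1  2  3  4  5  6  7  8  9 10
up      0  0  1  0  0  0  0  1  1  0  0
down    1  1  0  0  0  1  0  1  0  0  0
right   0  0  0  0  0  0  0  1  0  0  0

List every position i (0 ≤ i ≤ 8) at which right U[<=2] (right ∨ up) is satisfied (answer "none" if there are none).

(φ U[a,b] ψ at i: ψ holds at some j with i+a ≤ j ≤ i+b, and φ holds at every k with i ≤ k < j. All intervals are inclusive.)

2, 7, 8

Evaluate at each i in [0,8]:
  i=0: ✗ (lhs fails at k=0 before rhs at j=2)
  i=1: ✗ (lhs fails at k=1 before rhs at j=2)
  i=2: ✓ (rhs at j=2)
  i=3: ✗ (no rhs in [3,5])
  i=4: ✗ (no rhs in [4,6])
  i=5: ✗ (lhs fails at k=5 before rhs at j=7)
  i=6: ✗ (lhs fails at k=6 before rhs at j=7)
  i=7: ✓ (rhs at j=7)
  i=8: ✓ (rhs at j=8)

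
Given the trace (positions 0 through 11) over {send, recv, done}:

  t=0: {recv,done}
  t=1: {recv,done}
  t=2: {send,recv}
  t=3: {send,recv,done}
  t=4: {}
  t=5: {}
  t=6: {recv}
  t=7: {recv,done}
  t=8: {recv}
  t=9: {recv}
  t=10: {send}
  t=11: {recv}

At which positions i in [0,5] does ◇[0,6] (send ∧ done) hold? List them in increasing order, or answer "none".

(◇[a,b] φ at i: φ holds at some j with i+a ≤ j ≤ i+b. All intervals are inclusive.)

0, 1, 2, 3

Evaluate at each i in [0,5]:
  i=0: ✓ (witness j=3)
  i=1: ✓ (witness j=3)
  i=2: ✓ (witness j=3)
  i=3: ✓ (witness j=3)
  i=4: ✗ (none in [4,10])
  i=5: ✗ (none in [5,11])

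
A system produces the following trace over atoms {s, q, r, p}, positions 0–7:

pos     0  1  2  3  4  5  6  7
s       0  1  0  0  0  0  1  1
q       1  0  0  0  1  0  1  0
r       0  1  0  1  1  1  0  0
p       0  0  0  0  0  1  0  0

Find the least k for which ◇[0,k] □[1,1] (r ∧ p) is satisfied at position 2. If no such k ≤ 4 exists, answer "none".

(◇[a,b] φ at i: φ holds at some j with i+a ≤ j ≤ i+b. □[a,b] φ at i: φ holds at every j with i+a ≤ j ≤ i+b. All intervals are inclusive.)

2

Scan j = 2,3,… for □[1,1] (r ∧ p):
  j=2: fails
  j=3: fails
  j=4: holds
First hit at j=4, so smallest k = 4-2 = 2.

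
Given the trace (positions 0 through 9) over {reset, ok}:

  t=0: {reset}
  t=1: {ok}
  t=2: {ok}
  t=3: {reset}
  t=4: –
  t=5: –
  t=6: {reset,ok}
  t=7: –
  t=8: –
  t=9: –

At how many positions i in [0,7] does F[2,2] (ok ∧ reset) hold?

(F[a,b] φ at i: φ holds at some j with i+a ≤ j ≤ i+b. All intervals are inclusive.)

Evaluate at each i in [0,7]:
  i=0: ✗ (none in [2,2])
  i=1: ✗ (none in [3,3])
  i=2: ✗ (none in [4,4])
  i=3: ✗ (none in [5,5])
  i=4: ✓ (witness j=6)
  i=5: ✗ (none in [7,7])
  i=6: ✗ (none in [8,8])
  i=7: ✗ (none in [9,9])
Positions where it holds: {4} → 1.

1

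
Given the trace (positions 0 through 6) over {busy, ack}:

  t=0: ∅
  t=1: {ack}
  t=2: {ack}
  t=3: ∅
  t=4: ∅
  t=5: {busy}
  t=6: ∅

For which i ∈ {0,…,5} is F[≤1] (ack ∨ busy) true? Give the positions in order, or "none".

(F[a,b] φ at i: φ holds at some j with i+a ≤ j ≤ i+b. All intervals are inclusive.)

Evaluate at each i in [0,5]:
  i=0: ✓ (witness j=1)
  i=1: ✓ (witness j=1)
  i=2: ✓ (witness j=2)
  i=3: ✗ (none in [3,4])
  i=4: ✓ (witness j=5)
  i=5: ✓ (witness j=5)

0, 1, 2, 4, 5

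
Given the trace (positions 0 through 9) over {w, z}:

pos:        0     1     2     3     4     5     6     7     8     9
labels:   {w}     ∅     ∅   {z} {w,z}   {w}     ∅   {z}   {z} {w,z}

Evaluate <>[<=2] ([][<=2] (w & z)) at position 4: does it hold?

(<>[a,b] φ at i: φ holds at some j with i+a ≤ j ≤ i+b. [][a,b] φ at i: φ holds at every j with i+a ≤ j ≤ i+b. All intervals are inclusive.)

Check [][<=2] (w & z) at each j in [4,6]:
  j=4: fails at 5
  j=5: fails at 5
  j=6: fails at 6
No position in the window satisfies it → formula fails.

False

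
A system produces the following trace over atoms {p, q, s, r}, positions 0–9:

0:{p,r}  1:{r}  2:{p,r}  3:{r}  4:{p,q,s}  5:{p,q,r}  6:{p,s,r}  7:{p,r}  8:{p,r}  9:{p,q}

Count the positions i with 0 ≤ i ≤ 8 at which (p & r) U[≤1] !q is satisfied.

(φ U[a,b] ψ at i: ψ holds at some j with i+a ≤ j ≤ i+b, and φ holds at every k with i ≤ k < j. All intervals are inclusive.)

Evaluate at each i in [0,8]:
  i=0: ✓ (rhs at j=0)
  i=1: ✓ (rhs at j=1)
  i=2: ✓ (rhs at j=2)
  i=3: ✓ (rhs at j=3)
  i=4: ✗ (no rhs in [4,5])
  i=5: ✓ (rhs at j=6; lhs holds on [5,5])
  i=6: ✓ (rhs at j=6)
  i=7: ✓ (rhs at j=7)
  i=8: ✓ (rhs at j=8)
Positions where it holds: {0, 1, 2, 3, 5, 6, 7, 8} → 8.

8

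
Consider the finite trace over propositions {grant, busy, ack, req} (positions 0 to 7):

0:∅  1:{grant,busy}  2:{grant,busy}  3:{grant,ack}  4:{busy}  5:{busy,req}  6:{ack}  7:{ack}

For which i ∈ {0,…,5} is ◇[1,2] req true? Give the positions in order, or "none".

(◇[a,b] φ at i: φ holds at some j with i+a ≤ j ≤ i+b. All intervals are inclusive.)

Evaluate at each i in [0,5]:
  i=0: ✗ (none in [1,2])
  i=1: ✗ (none in [2,3])
  i=2: ✗ (none in [3,4])
  i=3: ✓ (witness j=5)
  i=4: ✓ (witness j=5)
  i=5: ✗ (none in [6,7])

3, 4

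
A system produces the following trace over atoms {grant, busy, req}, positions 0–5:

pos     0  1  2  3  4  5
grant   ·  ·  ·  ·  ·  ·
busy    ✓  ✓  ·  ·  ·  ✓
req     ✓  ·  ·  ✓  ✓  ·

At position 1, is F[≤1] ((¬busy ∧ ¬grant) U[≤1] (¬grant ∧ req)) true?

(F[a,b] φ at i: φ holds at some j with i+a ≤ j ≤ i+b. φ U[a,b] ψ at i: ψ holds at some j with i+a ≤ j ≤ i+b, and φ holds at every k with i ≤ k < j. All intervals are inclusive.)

Check ((¬busy ∧ ¬grant) U[≤1] (¬grant ∧ req)) at each j in [1,2]:
  j=1: fails
  j=2: holds
Found at j=2 → formula holds.

Yes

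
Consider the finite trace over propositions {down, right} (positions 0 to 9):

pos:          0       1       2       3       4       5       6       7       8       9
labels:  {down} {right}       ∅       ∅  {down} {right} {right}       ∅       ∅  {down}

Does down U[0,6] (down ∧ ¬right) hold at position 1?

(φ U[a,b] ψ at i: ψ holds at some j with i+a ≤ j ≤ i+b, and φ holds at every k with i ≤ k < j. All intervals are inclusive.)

No

Need some j in [1,7] with (down ∧ ¬right), and down at every k in [1,j-1].
  j=1: (down ∧ ¬right) false.
  j=2: (down ∧ ¬right) false.
  j=3: (down ∧ ¬right) false.
  j=4: (down ∧ ¬right) holds, but down fails at k=1 → not this j.
  j=5: (down ∧ ¬right) false.
  j=6: (down ∧ ¬right) false.
  j=7: (down ∧ ¬right) false.
No j in the window works → until fails.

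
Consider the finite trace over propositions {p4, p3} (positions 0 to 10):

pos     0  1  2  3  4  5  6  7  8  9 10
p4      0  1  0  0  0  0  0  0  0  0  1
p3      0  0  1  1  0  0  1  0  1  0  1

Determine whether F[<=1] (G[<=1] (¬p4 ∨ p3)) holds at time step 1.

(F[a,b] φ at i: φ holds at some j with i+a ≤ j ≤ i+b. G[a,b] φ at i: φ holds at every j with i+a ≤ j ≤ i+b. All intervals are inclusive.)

Check G[<=1] (¬p4 ∨ p3) at each j in [1,2]:
  j=1: fails at 1
  j=2: holds on [2,3]
Found at j=2 → formula holds.

Yes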